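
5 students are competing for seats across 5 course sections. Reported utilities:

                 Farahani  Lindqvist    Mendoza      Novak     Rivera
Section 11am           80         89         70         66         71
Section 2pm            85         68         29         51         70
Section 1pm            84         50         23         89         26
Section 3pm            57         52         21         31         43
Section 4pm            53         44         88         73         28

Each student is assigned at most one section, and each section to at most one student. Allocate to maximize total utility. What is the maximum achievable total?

Max total: 394 points

Optimal: Farahani→Section 2pm (85 points), Lindqvist→Section 11am (89 points), Mendoza→Section 4pm (88 points), Novak→Section 1pm (89 points), Rivera→Section 3pm (43 points) — total 85+89+88+89+43 = 394 points.
Every other assignment is strictly worse.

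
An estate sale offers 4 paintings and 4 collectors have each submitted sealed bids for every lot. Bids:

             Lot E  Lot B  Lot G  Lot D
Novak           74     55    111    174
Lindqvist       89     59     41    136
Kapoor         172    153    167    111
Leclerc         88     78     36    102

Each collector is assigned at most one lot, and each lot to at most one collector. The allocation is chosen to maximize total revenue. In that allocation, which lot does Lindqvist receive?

This is the linear assignment problem.
Optimal: Novak→Lot D ($174), Lindqvist→Lot E ($89), Kapoor→Lot G ($167), Leclerc→Lot B ($78) — total 174+89+167+78 = $508.
Lindqvist's own top lot is Lot D ($136), but forcing Lindqvist→Lot D and reassigning the rest optimally gives only $497 — worse by 11.

Lindqvist receives Lot E.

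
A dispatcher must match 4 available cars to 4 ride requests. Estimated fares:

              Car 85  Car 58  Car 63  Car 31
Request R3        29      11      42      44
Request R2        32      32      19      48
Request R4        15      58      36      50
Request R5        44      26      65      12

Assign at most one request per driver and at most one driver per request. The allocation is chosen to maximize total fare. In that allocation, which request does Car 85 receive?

Car 85 receives Request R3.

This is the linear assignment problem.
Optimal: Car 85→Request R3 ($29), Car 58→Request R4 ($58), Car 63→Request R5 ($65), Car 31→Request R2 ($48) — total 29+58+65+48 = $200.
Column-greedy (each request in turn goes to its best remaining driver) gives $199, worse by 1.
Swapping Car 85↔Car 31 (Car 85→Request R2 $32, Car 31→Request R3 $44) loses 1.
Car 85's own top request is Request R5 ($44), but forcing Car 85→Request R5 and reassigning the rest optimally gives only $192 — worse by 8.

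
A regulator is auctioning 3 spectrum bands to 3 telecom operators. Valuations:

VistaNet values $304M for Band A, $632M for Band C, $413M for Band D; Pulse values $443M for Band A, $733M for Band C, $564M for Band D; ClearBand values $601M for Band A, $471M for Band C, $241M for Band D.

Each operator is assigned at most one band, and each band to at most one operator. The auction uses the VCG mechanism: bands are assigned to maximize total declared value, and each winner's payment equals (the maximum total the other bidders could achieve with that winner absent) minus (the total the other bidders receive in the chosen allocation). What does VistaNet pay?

Efficient allocation: VistaNet→Band C ($632M), Pulse→Band D ($564M), ClearBand→Band A ($601M); total welfare W = $1797M.
VistaNet receives Band C at value $632M, so the others get W − 632 = $1165M.
Without VistaNet: best allocation of the remaining 2 bidders over all 3 bands is Pulse→Band C ($733M), ClearBand→Band A ($601M), total $1334M.
VCG payment = (others' best without VistaNet) − (others' welfare with VistaNet) = 1334 − 1165 = $169M.

VistaNet pays $169M.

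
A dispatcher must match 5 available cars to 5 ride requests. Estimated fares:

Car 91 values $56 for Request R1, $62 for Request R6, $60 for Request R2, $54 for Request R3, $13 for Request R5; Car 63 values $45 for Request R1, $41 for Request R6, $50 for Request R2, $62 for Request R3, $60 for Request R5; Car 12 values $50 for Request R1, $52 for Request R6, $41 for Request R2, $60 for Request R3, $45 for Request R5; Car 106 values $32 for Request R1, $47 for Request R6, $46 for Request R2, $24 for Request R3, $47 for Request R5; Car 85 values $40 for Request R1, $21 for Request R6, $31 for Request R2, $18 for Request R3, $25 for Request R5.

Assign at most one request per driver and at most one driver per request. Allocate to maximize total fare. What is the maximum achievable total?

Max total: $268

This is the linear assignment problem.
Optimal: Car 91→Request R6 ($62), Car 63→Request R5 ($60), Car 12→Request R3 ($60), Car 106→Request R2 ($46), Car 85→Request R1 ($40) — total 62+60+60+46+40 = $268.
Max-entry greedy (repeatedly take the single best remaining cell) gives $252, worse by 16.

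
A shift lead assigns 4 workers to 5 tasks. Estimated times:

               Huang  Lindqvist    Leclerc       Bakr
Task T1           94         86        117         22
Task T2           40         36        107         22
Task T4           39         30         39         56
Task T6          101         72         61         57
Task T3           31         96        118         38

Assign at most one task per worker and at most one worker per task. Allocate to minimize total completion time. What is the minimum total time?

Optimal: Huang→Task T3 (31 min), Lindqvist→Task T2 (36 min), Leclerc→Task T4 (39 min), Bakr→Task T1 (22 min) — total 31+36+39+22 = 128 min.
Row-greedy (each worker in turn takes its cheapest remaining task) gives 144 min, worse by 16.
Next-best assignment: Huang→Task T3, Lindqvist→Task T4, Leclerc→Task T6, Bakr→Task T1 = 144 min.
Checked against all permutations: 128 min is optimal.

Minimum total: 128 min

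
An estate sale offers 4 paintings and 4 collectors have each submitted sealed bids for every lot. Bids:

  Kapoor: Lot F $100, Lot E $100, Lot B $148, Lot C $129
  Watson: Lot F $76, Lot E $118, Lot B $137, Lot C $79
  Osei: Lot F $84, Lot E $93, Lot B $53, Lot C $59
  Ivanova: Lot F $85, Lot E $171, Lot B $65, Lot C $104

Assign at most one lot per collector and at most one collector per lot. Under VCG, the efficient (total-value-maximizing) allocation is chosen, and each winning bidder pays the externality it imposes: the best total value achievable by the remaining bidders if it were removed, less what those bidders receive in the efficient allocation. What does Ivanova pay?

Ivanova pays $9.

Efficient allocation: Kapoor→Lot C ($129), Watson→Lot B ($137), Osei→Lot F ($84), Ivanova→Lot E ($171); total welfare W = $521.
Ivanova receives Lot E at value $171, so the others get W − 171 = $350.
Without Ivanova: best allocation of the remaining 3 bidders over all 4 lots is Kapoor→Lot C ($129), Watson→Lot B ($137), Osei→Lot E ($93), total $359.
VCG payment = (others' best without Ivanova) − (others' welfare with Ivanova) = 359 − 350 = $9.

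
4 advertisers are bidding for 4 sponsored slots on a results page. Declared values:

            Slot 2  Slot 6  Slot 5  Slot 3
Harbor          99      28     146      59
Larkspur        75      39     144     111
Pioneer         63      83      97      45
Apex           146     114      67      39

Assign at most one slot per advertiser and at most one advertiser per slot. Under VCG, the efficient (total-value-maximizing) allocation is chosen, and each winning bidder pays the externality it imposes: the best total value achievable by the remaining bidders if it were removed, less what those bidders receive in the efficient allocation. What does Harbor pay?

Harbor pays $33.

Efficient allocation: Harbor→Slot 5 ($146), Larkspur→Slot 3 ($111), Pioneer→Slot 6 ($83), Apex→Slot 2 ($146); total welfare W = $486.
Harbor receives Slot 5 at value $146, so the others get W − 146 = $340.
Without Harbor: best allocation of the remaining 3 bidders over all 4 slots is Larkspur→Slot 5 ($144), Pioneer→Slot 6 ($83), Apex→Slot 2 ($146), total $373.
VCG payment = (others' best without Harbor) − (others' welfare with Harbor) = 373 − 340 = $33.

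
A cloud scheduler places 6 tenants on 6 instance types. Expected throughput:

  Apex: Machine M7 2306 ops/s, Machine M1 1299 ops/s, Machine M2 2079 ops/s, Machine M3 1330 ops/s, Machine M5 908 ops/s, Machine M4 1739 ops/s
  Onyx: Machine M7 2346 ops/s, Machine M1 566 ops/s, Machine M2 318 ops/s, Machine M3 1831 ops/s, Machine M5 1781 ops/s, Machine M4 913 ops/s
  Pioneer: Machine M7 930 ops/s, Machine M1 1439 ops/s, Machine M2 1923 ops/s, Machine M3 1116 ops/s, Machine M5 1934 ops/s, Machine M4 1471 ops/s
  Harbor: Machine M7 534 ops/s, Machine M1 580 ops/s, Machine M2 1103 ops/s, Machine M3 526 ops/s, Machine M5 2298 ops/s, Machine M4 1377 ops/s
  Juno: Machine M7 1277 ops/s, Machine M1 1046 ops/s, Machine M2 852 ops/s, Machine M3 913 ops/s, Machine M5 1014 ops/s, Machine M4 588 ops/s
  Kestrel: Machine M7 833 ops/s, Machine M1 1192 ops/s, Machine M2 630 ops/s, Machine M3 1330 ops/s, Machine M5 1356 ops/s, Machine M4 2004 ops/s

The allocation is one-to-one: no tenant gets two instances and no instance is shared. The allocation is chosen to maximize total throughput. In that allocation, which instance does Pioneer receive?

Optimal: Apex→Machine M7 (2306 ops/s), Onyx→Machine M3 (1831 ops/s), Pioneer→Machine M2 (1923 ops/s), Harbor→Machine M5 (2298 ops/s), Juno→Machine M1 (1046 ops/s), Kestrel→Machine M4 (2004 ops/s) — total 2306+1831+1923+2298+1046+2004 = 11408 ops/s.
Column-greedy (each instance in turn goes to its best remaining tenant) gives 10080 ops/s, worse by 1328.
Pioneer's own top instance is Machine M5 (1934 ops/s), but forcing Pioneer→Machine M5 and reassigning the rest optimally gives only 10224 ops/s — worse by 1184.

Pioneer receives Machine M2.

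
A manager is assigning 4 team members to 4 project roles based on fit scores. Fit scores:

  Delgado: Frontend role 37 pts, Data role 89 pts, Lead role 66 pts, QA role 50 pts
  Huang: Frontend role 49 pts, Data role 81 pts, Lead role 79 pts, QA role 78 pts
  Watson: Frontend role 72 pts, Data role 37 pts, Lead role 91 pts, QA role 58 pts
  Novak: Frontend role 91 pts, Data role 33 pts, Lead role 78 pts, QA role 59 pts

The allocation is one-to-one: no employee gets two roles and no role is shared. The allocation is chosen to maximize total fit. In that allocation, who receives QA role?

Optimal: Delgado→Data role (89 pts), Huang→QA role (78 pts), Watson→Lead role (91 pts), Novak→Frontend role (91 pts) — total 89+78+91+91 = 349 pts.
Next-best assignment: Delgado→Data role, Huang→Lead role, Watson→QA role, Novak→Frontend role = 317 pts.
Every other assignment is strictly worse.
Huang's own top role is Data role (81 pts), but forcing Huang→Data role and reassigning the rest optimally gives only 313 pts — worse by 36.

Huang receives QA role.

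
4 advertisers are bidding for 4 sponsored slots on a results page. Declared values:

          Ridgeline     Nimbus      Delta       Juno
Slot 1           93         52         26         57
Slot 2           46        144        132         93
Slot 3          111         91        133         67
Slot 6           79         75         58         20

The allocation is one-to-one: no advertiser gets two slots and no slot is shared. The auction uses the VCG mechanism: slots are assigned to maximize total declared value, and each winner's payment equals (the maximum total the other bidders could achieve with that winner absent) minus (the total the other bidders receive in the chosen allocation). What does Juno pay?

Juno pays $14.

Efficient allocation: Ridgeline→Slot 6 ($79), Nimbus→Slot 2 ($144), Delta→Slot 3 ($133), Juno→Slot 1 ($57); total welfare W = $413.
Juno receives Slot 1 at value $57, so the others get W − 57 = $356.
Without Juno: best allocation of the remaining 3 bidders over all 4 slots is Ridgeline→Slot 1 ($93), Nimbus→Slot 2 ($144), Delta→Slot 3 ($133), total $370.
VCG payment = (others' best without Juno) − (others' welfare with Juno) = 370 − 356 = $14.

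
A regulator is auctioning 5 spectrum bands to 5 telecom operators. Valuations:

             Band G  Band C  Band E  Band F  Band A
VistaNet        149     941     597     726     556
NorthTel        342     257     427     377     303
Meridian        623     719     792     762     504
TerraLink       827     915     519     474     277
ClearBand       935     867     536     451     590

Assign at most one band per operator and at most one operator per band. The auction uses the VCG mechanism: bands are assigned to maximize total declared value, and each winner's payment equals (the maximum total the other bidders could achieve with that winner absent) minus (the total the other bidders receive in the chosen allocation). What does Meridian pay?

Efficient allocation: VistaNet→Band F ($726M), NorthTel→Band A ($303M), Meridian→Band E ($792M), TerraLink→Band C ($915M), ClearBand→Band G ($935M); total welfare W = $3671M.
Meridian receives Band E at value $792M, so the others get W − 792 = $2879M.
Without Meridian: best allocation of the remaining 4 bidders over all 5 bands is VistaNet→Band F ($726M), NorthTel→Band E ($427M), TerraLink→Band C ($915M), ClearBand→Band G ($935M), total $3003M.
VCG payment = (others' best without Meridian) − (others' welfare with Meridian) = 3003 − 2879 = $124M.

Meridian pays $124M.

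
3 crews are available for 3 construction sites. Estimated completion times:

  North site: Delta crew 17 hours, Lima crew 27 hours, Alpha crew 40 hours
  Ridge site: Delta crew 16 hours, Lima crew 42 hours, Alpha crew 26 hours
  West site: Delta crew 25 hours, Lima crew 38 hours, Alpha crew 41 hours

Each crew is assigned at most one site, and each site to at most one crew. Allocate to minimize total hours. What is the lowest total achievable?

This is a one-to-one assignment (minimum-cost bipartite matching).
Optimal: Delta crew→West site (25 hours), Lima crew→North site (27 hours), Alpha crew→Ridge site (26 hours) — total 25+27+26 = 78 hours.
Min-entry greedy (repeatedly take the single cheapest remaining cell) gives 84 hours, worse by 6.
Next-best assignment: Delta crew→North site, Lima crew→West site, Alpha crew→Ridge site = 81 hours.

Min total: 78 hours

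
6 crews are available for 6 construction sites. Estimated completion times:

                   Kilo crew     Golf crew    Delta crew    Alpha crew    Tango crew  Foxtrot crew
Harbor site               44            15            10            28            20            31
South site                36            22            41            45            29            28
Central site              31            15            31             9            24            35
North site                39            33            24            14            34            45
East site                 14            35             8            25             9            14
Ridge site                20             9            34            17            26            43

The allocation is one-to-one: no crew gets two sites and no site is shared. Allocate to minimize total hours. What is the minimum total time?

Minimum total: 96 hours

Optimal: Kilo crew→Ridge site (20 hours), Golf crew→Central site (15 hours), Delta crew→Harbor site (10 hours), Alpha crew→North site (14 hours), Tango crew→East site (9 hours), Foxtrot crew→South site (28 hours) — total 20+15+10+14+9+28 = 96 hours.
Min-entry greedy (repeatedly take the single cheapest remaining cell) gives 113 hours, worse by 17.
Next-best assignment: Kilo crew→East site, Golf crew→Ridge site, Delta crew→Harbor site, Alpha crew→North site, Tango crew→Central site, Foxtrot crew→South site = 99 hours.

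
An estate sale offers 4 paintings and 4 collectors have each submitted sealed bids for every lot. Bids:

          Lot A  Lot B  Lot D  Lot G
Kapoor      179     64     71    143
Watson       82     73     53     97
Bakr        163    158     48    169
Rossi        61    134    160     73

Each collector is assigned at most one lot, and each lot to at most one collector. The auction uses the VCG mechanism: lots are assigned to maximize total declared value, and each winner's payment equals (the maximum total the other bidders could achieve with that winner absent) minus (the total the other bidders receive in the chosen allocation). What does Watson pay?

Watson pays $11.

Efficient allocation: Kapoor→Lot A ($179), Watson→Lot G ($97), Bakr→Lot B ($158), Rossi→Lot D ($160); total welfare W = $594.
Watson receives Lot G at value $97, so the others get W − 97 = $497.
Without Watson: best allocation of the remaining 3 bidders over all 4 lots is Kapoor→Lot A ($179), Bakr→Lot G ($169), Rossi→Lot D ($160), total $508.
VCG payment = (others' best without Watson) − (others' welfare with Watson) = 508 − 497 = $11.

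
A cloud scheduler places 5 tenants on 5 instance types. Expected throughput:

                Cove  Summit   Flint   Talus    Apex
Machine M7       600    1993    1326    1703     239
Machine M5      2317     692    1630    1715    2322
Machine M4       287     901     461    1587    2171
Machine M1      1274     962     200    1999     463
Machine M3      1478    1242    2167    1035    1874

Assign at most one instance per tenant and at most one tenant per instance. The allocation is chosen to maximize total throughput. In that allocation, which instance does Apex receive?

Apex receives Machine M4.

Optimal: Cove→Machine M5 (2317 ops/s), Summit→Machine M7 (1993 ops/s), Flint→Machine M3 (2167 ops/s), Talus→Machine M1 (1999 ops/s), Apex→Machine M4 (2171 ops/s) — total 2317+1993+2167+1999+2171 = 10647 ops/s.
Apex's own top instance is Machine M5 (2322 ops/s), but forcing Apex→Machine M5 and reassigning the rest optimally gives only 9343 ops/s — worse by 1304.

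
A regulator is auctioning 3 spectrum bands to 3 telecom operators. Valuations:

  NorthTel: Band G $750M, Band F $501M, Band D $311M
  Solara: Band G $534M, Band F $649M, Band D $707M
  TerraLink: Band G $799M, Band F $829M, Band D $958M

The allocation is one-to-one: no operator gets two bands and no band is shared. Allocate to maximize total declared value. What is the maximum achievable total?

Maximum total: $2357M

Optimal: NorthTel→Band G ($750M), Solara→Band F ($649M), TerraLink→Band D ($958M) — total 750+649+958 = $2357M.
Row-greedy (each operator in turn takes its best remaining band) gives $2286M, worse by 71.
Next-best assignment: NorthTel→Band G, Solara→Band D, TerraLink→Band F = $2286M.
Swapping NorthTel↔TerraLink (NorthTel→Band D $311M, TerraLink→Band G $799M) loses 598.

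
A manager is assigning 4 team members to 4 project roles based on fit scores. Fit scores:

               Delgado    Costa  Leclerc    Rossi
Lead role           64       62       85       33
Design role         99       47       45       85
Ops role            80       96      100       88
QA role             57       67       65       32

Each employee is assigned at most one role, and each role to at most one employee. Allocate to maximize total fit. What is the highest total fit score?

Max total: 339 pts

This is a one-to-one assignment (maximum-weight bipartite matching).
Optimal: Delgado→Design role (99 pts), Costa→QA role (67 pts), Leclerc→Lead role (85 pts), Rossi→Ops role (88 pts) — total 99+67+85+88 = 339 pts.
Max-entry greedy (repeatedly take the single best remaining cell) gives 299 pts, worse by 40.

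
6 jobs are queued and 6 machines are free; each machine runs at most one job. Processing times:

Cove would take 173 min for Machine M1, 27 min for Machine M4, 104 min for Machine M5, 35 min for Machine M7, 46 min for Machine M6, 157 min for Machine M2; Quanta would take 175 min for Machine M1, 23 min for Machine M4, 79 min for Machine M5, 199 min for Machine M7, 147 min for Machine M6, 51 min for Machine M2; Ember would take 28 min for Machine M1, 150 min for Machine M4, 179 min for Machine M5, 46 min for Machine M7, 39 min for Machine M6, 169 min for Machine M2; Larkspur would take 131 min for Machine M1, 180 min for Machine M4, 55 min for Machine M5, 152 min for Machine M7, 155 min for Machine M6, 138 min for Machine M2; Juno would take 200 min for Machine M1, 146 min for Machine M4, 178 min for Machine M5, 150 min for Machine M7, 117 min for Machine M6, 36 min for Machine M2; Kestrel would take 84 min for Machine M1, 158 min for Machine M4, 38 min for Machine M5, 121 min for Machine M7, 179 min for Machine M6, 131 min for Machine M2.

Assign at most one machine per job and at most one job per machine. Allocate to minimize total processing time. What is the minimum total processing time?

Min total: 272 min

Optimal: Cove→Machine M7 (35 min), Quanta→Machine M4 (23 min), Ember→Machine M6 (39 min), Larkspur→Machine M5 (55 min), Juno→Machine M2 (36 min), Kestrel→Machine M1 (84 min) — total 35+23+39+55+36+84 = 272 min.
Min-entry greedy (repeatedly take the single cheapest remaining cell) gives 315 min, worse by 43.
Next-best assignment: Cove→Machine M6, Quanta→Machine M4, Ember→Machine M7, Larkspur→Machine M5, Juno→Machine M2, Kestrel→Machine M1 = 290 min.
No other one-to-one assignment undercuts 272 min.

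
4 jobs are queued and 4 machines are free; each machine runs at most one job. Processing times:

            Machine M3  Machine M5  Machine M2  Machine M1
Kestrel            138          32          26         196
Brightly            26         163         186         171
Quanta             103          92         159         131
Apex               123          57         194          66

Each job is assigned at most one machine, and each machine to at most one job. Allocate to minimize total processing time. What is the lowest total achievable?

Optimal: Kestrel→Machine M2 (26 min), Brightly→Machine M3 (26 min), Quanta→Machine M5 (92 min), Apex→Machine M1 (66 min) — total 26+26+92+66 = 210 min.
Min-entry greedy (repeatedly take the single cheapest remaining cell) gives 240 min, worse by 30.
Checked against all permutations: 210 min is optimal.

Min total: 210 min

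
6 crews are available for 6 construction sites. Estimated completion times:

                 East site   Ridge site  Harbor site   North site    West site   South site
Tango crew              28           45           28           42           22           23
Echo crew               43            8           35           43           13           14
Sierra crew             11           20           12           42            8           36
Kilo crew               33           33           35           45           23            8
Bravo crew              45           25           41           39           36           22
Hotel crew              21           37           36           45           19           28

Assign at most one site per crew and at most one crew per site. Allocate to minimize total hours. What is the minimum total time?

Min total: 110 hours

Optimal: Tango crew→West site (22 hours), Echo crew→Ridge site (8 hours), Sierra crew→Harbor site (12 hours), Kilo crew→South site (8 hours), Bravo crew→North site (39 hours), Hotel crew→East site (21 hours) — total 22+8+12+8+39+21 = 110 hours.
Row-greedy (each crew in turn takes its cheapest remaining site) gives 124 hours, worse by 14.
Checked against all permutations: 110 hours is optimal.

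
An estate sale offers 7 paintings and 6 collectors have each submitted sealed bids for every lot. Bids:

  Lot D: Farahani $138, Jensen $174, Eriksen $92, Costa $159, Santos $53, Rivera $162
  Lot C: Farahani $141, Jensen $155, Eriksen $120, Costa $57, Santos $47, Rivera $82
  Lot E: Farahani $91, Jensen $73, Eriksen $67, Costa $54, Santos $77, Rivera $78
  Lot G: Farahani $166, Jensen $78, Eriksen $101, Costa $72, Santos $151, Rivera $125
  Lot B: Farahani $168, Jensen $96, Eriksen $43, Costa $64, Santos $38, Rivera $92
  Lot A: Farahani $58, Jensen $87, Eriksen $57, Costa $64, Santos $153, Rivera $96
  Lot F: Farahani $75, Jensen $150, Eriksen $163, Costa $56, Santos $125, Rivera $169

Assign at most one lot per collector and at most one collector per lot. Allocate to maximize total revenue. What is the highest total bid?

Maximum total: $923

Optimal: Farahani→Lot B ($168), Jensen→Lot C ($155), Eriksen→Lot F ($163), Costa→Lot D ($159), Santos→Lot A ($153), Rivera→Lot G ($125) — total 168+155+163+159+153+125 = $923.
Column-greedy (each lot in turn goes to its best remaining collector) gives $665, worse by 258.
Next-best assignment: Farahani→Lot B, Jensen→Lot C, Eriksen→Lot G, Costa→Lot D, Santos→Lot A, Rivera→Lot F = $905.
Swapping Eriksen↔Rivera (Eriksen→Lot G $101, Rivera→Lot F $169) loses 18.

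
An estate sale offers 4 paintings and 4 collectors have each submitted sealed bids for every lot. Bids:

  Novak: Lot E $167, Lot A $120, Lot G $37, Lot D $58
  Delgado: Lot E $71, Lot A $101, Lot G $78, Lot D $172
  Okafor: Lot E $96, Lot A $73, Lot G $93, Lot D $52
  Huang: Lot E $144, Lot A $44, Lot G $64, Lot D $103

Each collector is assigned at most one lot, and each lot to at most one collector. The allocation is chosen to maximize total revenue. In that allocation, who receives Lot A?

Optimal: Novak→Lot A ($120), Delgado→Lot D ($172), Okafor→Lot G ($93), Huang→Lot E ($144) — total 120+172+93+144 = $529.
Max-entry greedy (repeatedly take the single best remaining cell) gives $476, worse by 53.
Swapping Novak↔Delgado (Novak→Lot D $58, Delgado→Lot A $101) loses 133.
No other one-to-one assignment exceeds $529.
Novak's own top lot is Lot E ($167), but forcing Novak→Lot E and reassigning the rest optimally gives only $476 — worse by 53.

Novak receives Lot A.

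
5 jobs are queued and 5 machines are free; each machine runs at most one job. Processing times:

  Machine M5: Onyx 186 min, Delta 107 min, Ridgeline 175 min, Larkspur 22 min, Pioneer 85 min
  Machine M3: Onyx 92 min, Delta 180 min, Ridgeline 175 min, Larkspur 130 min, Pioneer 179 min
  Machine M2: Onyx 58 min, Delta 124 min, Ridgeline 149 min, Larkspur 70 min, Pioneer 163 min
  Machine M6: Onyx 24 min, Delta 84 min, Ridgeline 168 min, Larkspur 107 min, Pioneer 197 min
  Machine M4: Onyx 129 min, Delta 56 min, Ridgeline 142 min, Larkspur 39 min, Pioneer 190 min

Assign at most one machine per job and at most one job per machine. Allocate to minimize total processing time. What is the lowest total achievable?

Optimal: Onyx→Machine M6 (24 min), Delta→Machine M4 (56 min), Ridgeline→Machine M3 (175 min), Larkspur→Machine M2 (70 min), Pioneer→Machine M5 (85 min) — total 24+56+175+70+85 = 410 min.
Min-entry greedy (repeatedly take the single cheapest remaining cell) gives 430 min, worse by 20.
Next-best assignment: Onyx→Machine M6, Delta→Machine M4, Ridgeline→Machine M2, Larkspur→Machine M5, Pioneer→Machine M3 = 430 min.
No other one-to-one assignment undercuts 410 min.

Minimum total: 410 min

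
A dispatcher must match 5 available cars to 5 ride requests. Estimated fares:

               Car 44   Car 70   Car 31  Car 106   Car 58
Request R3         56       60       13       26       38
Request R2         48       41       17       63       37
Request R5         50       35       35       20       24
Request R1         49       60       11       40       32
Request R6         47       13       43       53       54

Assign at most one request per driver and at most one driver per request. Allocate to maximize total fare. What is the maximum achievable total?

Maximum total: $268

This is a one-to-one assignment (maximum-weight bipartite matching).
Optimal: Car 44→Request R3 ($56), Car 70→Request R1 ($60), Car 31→Request R5 ($35), Car 106→Request R2 ($63), Car 58→Request R6 ($54) — total 56+60+35+63+54 = $268.
Row-greedy (each driver in turn takes its best remaining request) gives $246, worse by 22.
Swapping Car 106↔Car 31 (Car 106→Request R5 $20, Car 31→Request R2 $17) loses 61.
No other one-to-one assignment exceeds $268.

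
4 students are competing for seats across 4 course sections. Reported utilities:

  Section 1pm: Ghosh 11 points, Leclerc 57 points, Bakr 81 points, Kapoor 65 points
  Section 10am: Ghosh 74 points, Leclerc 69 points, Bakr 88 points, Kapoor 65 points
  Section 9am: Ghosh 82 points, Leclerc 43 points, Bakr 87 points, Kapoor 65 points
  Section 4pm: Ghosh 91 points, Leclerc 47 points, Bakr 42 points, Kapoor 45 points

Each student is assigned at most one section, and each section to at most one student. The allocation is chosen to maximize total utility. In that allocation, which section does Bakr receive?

Bakr receives Section 9am.

Optimal: Ghosh→Section 4pm (91 points), Leclerc→Section 10am (69 points), Bakr→Section 9am (87 points), Kapoor→Section 1pm (65 points) — total 91+69+87+65 = 312 points.
Column-greedy (each section in turn goes to its best remaining student) gives 267 points, worse by 45.
Next-best assignment: Ghosh→Section 4pm, Leclerc→Section 10am, Bakr→Section 1pm, Kapoor→Section 9am = 306 points.
No other one-to-one assignment exceeds 312 points.
Bakr's own top section is Section 10am (88 points), but forcing Bakr→Section 10am and reassigning the rest optimally gives only 301 points — worse by 11.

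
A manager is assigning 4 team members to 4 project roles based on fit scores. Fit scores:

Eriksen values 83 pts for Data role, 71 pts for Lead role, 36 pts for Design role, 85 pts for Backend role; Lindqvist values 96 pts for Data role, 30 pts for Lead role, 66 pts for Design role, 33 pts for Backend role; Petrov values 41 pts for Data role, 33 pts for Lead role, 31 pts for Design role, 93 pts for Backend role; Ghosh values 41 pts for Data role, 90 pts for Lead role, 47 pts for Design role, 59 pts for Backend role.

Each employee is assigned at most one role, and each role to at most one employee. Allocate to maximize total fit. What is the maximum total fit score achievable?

Optimal: Eriksen→Data role (83 pts), Lindqvist→Design role (66 pts), Petrov→Backend role (93 pts), Ghosh→Lead role (90 pts) — total 83+66+93+90 = 332 pts.
Column-greedy (each role in turn goes to its best remaining employee) gives 315 pts, worse by 17.
Checked against all permutations: 332 pts is optimal.

Max total: 332 pts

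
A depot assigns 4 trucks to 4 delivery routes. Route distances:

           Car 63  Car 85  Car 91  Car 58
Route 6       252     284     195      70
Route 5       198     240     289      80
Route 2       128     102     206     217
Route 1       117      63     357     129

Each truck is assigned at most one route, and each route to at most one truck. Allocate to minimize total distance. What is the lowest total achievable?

Minimum total: 466 km

Optimal: Car 63→Route 2 (128 km), Car 85→Route 1 (63 km), Car 91→Route 6 (195 km), Car 58→Route 5 (80 km) — total 128+63+195+80 = 466 km.
Row-greedy (each truck in turn takes its cheapest remaining route) gives 494 km, worse by 28.
Next-best assignment: Car 63→Route 1, Car 85→Route 2, Car 91→Route 6, Car 58→Route 5 = 494 km.
Swapping Car 91↔Car 63 (Car 91→Route 2 206 km, Car 63→Route 6 252 km) adds 135.
No other one-to-one assignment undercuts 466 km.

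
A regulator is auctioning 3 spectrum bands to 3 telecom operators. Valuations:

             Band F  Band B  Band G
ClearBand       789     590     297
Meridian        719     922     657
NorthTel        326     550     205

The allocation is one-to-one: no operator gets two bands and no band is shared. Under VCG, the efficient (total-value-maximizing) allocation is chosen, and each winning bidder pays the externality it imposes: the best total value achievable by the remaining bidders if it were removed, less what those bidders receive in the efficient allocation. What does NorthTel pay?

NorthTel pays $265M.

Efficient allocation: ClearBand→Band F ($789M), Meridian→Band G ($657M), NorthTel→Band B ($550M); total welfare W = $1996M.
NorthTel receives Band B at value $550M, so the others get W − 550 = $1446M.
Without NorthTel: best allocation of the remaining 2 bidders over all 3 bands is ClearBand→Band F ($789M), Meridian→Band B ($922M), total $1711M.
VCG payment = (others' best without NorthTel) − (others' welfare with NorthTel) = 1711 − 1446 = $265M.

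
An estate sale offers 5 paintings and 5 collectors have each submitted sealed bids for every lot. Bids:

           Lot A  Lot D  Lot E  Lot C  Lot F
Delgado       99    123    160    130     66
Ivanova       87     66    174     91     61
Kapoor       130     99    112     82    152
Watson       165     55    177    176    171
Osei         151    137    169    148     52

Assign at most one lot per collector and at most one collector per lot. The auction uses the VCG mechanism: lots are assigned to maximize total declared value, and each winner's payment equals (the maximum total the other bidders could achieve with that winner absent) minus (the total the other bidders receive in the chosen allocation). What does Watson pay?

Watson pays $7.

Efficient allocation: Delgado→Lot D ($123), Ivanova→Lot E ($174), Kapoor→Lot F ($152), Watson→Lot C ($176), Osei→Lot A ($151); total welfare W = $776.
Watson receives Lot C at value $176, so the others get W − 176 = $600.
Without Watson: best allocation of the remaining 4 bidders over all 5 lots is Delgado→Lot C ($130), Ivanova→Lot E ($174), Kapoor→Lot F ($152), Osei→Lot A ($151), total $607.
VCG payment = (others' best without Watson) − (others' welfare with Watson) = 607 − 600 = $7.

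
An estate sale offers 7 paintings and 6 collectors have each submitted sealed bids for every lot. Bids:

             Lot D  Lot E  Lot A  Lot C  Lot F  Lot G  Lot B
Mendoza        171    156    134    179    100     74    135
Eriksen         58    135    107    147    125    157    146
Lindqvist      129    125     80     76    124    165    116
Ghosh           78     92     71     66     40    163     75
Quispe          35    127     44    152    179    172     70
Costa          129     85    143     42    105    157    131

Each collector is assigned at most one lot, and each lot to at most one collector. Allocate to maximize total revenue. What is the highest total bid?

Optimal: Mendoza→Lot C ($179), Eriksen→Lot B ($146), Lindqvist→Lot D ($129), Ghosh→Lot G ($163), Quispe→Lot F ($179), Costa→Lot A ($143) — total 179+146+129+163+179+143 = $939.
Max-entry greedy (repeatedly take the single best remaining cell) gives $904, worse by 35.
Every other assignment is strictly worse.

Maximum total: $939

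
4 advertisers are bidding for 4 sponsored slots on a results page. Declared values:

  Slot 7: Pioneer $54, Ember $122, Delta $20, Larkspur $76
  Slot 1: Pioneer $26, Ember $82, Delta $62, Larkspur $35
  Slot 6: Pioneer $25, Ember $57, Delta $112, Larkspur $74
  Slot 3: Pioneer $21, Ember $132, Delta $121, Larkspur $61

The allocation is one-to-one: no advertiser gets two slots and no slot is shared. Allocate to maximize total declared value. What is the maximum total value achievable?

Maximum total: $346

This is a one-to-one assignment (maximum-weight bipartite matching).
Optimal: Pioneer→Slot 1 ($26), Ember→Slot 3 ($132), Delta→Slot 6 ($112), Larkspur→Slot 7 ($76) — total 26+132+112+76 = $346.
Column-greedy (each slot in turn goes to its best remaining advertiser) gives $279, worse by 67.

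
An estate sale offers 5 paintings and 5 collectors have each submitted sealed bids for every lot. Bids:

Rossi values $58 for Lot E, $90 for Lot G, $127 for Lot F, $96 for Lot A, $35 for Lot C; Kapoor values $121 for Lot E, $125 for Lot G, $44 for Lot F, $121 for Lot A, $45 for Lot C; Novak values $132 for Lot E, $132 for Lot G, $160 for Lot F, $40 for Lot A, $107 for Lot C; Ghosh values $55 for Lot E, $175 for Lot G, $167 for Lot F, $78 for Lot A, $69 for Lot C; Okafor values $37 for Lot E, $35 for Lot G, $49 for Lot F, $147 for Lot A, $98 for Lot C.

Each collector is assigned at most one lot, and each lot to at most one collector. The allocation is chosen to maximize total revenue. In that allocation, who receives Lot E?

Kapoor receives Lot E.

Optimal: Rossi→Lot F ($127), Kapoor→Lot E ($121), Novak→Lot C ($107), Ghosh→Lot G ($175), Okafor→Lot A ($147) — total 127+121+107+175+147 = $677.
Max-entry greedy (repeatedly take the single best remaining cell) gives $638, worse by 39.
Next-best assignment: Rossi→Lot F, Kapoor→Lot A, Novak→Lot E, Ghosh→Lot G, Okafor→Lot C = $653.
Kapoor's own top lot is Lot G ($125), but forcing Kapoor→Lot G and reassigning the rest optimally gives only $618 — worse by 59.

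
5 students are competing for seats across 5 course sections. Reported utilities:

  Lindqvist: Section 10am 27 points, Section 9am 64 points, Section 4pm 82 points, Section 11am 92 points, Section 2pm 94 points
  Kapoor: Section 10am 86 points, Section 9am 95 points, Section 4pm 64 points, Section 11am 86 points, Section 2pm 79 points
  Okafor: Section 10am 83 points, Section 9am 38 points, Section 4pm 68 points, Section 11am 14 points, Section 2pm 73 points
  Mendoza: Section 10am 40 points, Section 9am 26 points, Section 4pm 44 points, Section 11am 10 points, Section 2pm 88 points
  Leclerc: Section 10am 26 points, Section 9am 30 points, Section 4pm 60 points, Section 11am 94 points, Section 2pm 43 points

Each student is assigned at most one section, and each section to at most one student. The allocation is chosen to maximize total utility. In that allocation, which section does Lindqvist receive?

Optimal: Lindqvist→Section 4pm (82 points), Kapoor→Section 9am (95 points), Okafor→Section 10am (83 points), Mendoza→Section 2pm (88 points), Leclerc→Section 11am (94 points) — total 82+95+83+88+94 = 442 points.
Next-best assignment: Lindqvist→Section 11am, Kapoor→Section 9am, Okafor→Section 10am, Mendoza→Section 2pm, Leclerc→Section 4pm = 418 points.
Lindqvist's own top section is Section 2pm (94 points), but forcing Lindqvist→Section 2pm and reassigning the rest optimally gives only 410 points — worse by 32.

Lindqvist receives Section 4pm.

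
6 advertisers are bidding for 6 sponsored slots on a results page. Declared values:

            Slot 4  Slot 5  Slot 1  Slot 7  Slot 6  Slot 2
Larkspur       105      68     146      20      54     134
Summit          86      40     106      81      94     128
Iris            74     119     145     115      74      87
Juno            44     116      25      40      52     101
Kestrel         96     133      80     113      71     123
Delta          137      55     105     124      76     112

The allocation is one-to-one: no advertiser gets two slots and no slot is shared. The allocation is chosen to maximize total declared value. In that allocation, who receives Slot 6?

This is a one-to-one assignment (maximum-weight bipartite matching).
Optimal: Larkspur→Slot 2 ($134), Summit→Slot 6 ($94), Iris→Slot 1 ($145), Juno→Slot 5 ($116), Kestrel→Slot 7 ($113), Delta→Slot 4 ($137) — total 134+94+145+116+113+137 = $739.
Max-entry greedy (repeatedly take the single best remaining cell) gives $711, worse by 28.
Swapping Iris↔Delta (Iris→Slot 4 $74, Delta→Slot 1 $105) loses 103.
Summit's own top slot is Slot 2 ($128), but forcing Summit→Slot 2 and reassigning the rest optimally gives only $714 — worse by 25.

Summit receives Slot 6.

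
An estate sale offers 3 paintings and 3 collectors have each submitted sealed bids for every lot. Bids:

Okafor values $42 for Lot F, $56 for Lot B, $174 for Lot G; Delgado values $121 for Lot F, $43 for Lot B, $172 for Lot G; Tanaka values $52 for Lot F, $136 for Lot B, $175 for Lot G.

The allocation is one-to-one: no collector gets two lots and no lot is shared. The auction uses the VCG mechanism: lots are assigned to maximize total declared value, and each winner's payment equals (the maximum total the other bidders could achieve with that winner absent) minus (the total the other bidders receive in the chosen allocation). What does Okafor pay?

Okafor pays $51.

Efficient allocation: Okafor→Lot G ($174), Delgado→Lot F ($121), Tanaka→Lot B ($136); total welfare W = $431.
Okafor receives Lot G at value $174, so the others get W − 174 = $257.
Without Okafor: best allocation of the remaining 2 bidders over all 3 lots is Delgado→Lot G ($172), Tanaka→Lot B ($136), total $308.
VCG payment = (others' best without Okafor) − (others' welfare with Okafor) = 308 − 257 = $51.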